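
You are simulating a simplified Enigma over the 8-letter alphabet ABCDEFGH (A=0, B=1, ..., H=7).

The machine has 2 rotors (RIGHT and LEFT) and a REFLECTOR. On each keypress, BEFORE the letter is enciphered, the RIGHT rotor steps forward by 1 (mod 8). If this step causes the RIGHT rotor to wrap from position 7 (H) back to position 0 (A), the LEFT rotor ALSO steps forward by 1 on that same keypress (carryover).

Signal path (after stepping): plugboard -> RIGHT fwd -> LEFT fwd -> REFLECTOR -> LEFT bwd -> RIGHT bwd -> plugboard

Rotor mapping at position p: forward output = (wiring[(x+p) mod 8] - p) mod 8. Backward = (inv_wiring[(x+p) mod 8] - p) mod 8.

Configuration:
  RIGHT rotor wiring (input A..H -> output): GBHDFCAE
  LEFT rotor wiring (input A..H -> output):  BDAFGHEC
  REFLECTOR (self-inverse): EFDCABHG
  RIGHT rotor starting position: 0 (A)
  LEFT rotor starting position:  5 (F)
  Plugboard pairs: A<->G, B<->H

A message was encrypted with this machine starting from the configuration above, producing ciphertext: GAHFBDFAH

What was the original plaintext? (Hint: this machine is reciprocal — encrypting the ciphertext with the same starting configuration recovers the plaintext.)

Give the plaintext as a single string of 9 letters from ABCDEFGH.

Answer: BHCDGHAEE

Derivation:
Char 1 ('G'): step: R->1, L=5; G->plug->A->R->A->L->C->refl->D->L'->F->R'->H->plug->B
Char 2 ('A'): step: R->2, L=5; A->plug->G->R->E->L->G->refl->H->L'->B->R'->B->plug->H
Char 3 ('H'): step: R->3, L=5; H->plug->B->R->C->L->F->refl->B->L'->H->R'->C->plug->C
Char 4 ('F'): step: R->4, L=5; F->plug->F->R->F->L->D->refl->C->L'->A->R'->D->plug->D
Char 5 ('B'): step: R->5, L=5; B->plug->H->R->A->L->C->refl->D->L'->F->R'->A->plug->G
Char 6 ('D'): step: R->6, L=5; D->plug->D->R->D->L->E->refl->A->L'->G->R'->B->plug->H
Char 7 ('F'): step: R->7, L=5; F->plug->F->R->G->L->A->refl->E->L'->D->R'->G->plug->A
Char 8 ('A'): step: R->0, L->6 (L advanced); A->plug->G->R->A->L->G->refl->H->L'->F->R'->E->plug->E
Char 9 ('H'): step: R->1, L=6; H->plug->B->R->G->L->A->refl->E->L'->B->R'->E->plug->E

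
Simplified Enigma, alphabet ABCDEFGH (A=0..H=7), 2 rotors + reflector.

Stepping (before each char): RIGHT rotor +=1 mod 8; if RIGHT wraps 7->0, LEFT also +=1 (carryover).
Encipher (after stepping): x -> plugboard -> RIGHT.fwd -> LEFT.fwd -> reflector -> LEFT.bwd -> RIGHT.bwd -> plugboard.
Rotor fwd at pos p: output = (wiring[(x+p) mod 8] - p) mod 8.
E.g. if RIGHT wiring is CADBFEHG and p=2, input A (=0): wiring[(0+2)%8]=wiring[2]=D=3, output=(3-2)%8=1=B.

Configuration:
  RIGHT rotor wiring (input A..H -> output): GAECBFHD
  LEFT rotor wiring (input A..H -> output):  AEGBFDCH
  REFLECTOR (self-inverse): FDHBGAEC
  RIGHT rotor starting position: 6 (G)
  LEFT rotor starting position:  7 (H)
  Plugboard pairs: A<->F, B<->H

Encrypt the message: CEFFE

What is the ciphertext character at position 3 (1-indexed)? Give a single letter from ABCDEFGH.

Char 1 ('C'): step: R->7, L=7; C->plug->C->R->B->L->B->refl->D->L'->H->R'->B->plug->H
Char 2 ('E'): step: R->0, L->0 (L advanced); E->plug->E->R->B->L->E->refl->G->L'->C->R'->D->plug->D
Char 3 ('F'): step: R->1, L=0; F->plug->A->R->H->L->H->refl->C->L'->G->R'->F->plug->A

A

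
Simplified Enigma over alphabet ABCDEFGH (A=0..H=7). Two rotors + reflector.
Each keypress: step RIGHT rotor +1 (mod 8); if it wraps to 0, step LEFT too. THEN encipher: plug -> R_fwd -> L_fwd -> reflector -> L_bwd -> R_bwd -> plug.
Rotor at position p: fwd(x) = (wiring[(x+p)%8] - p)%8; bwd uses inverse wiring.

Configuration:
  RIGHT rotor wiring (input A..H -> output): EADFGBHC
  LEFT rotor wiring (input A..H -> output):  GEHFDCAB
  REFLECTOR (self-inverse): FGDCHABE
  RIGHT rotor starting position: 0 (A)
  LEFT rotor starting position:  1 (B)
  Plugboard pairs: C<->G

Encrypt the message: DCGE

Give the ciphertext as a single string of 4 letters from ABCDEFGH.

Answer: BEEG

Derivation:
Char 1 ('D'): step: R->1, L=1; D->plug->D->R->F->L->H->refl->E->L'->C->R'->B->plug->B
Char 2 ('C'): step: R->2, L=1; C->plug->G->R->C->L->E->refl->H->L'->F->R'->E->plug->E
Char 3 ('G'): step: R->3, L=1; G->plug->C->R->G->L->A->refl->F->L'->H->R'->E->plug->E
Char 4 ('E'): step: R->4, L=1; E->plug->E->R->A->L->D->refl->C->L'->D->R'->C->plug->G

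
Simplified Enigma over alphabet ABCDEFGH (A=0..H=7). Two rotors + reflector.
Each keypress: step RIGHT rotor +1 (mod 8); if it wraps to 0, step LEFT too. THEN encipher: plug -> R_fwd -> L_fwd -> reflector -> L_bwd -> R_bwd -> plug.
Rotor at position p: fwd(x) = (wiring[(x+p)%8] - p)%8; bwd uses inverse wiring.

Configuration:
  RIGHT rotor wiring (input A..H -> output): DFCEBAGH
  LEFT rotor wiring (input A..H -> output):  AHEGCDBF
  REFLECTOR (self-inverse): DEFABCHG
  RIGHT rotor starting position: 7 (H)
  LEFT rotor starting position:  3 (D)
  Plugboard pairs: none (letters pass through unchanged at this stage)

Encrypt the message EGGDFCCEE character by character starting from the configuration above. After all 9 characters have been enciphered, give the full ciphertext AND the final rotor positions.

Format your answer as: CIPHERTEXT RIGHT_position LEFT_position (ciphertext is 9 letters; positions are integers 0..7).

Char 1 ('E'): step: R->0, L->4 (L advanced); E->plug->E->R->B->L->H->refl->G->L'->A->R'->F->plug->F
Char 2 ('G'): step: R->1, L=4; G->plug->G->R->G->L->A->refl->D->L'->F->R'->F->plug->F
Char 3 ('G'): step: R->2, L=4; G->plug->G->R->B->L->H->refl->G->L'->A->R'->A->plug->A
Char 4 ('D'): step: R->3, L=4; D->plug->D->R->D->L->B->refl->E->L'->E->R'->E->plug->E
Char 5 ('F'): step: R->4, L=4; F->plug->F->R->B->L->H->refl->G->L'->A->R'->H->plug->H
Char 6 ('C'): step: R->5, L=4; C->plug->C->R->C->L->F->refl->C->L'->H->R'->G->plug->G
Char 7 ('C'): step: R->6, L=4; C->plug->C->R->F->L->D->refl->A->L'->G->R'->F->plug->F
Char 8 ('E'): step: R->7, L=4; E->plug->E->R->F->L->D->refl->A->L'->G->R'->C->plug->C
Char 9 ('E'): step: R->0, L->5 (L advanced); E->plug->E->R->B->L->E->refl->B->L'->G->R'->G->plug->G
Final: ciphertext=FFAEHGFCG, RIGHT=0, LEFT=5

Answer: FFAEHGFCG 0 5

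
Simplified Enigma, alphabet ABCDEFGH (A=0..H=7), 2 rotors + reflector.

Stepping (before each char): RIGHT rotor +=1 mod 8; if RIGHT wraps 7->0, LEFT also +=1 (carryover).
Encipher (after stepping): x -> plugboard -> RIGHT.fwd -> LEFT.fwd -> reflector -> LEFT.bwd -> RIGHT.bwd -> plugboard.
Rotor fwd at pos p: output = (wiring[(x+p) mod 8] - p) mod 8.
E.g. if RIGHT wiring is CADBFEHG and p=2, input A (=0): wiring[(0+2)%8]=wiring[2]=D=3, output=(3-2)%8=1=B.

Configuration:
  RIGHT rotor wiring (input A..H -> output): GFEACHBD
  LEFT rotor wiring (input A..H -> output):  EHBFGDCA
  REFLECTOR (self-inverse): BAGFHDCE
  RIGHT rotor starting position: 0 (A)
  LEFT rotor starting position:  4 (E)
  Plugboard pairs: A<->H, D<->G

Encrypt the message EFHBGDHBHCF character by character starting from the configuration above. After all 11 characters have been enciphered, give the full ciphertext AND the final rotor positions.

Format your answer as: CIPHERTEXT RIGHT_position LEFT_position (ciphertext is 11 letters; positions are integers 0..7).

Char 1 ('E'): step: R->1, L=4; E->plug->E->R->G->L->F->refl->D->L'->F->R'->H->plug->A
Char 2 ('F'): step: R->2, L=4; F->plug->F->R->B->L->H->refl->E->L'->D->R'->H->plug->A
Char 3 ('H'): step: R->3, L=4; H->plug->A->R->F->L->D->refl->F->L'->G->R'->D->plug->G
Char 4 ('B'): step: R->4, L=4; B->plug->B->R->D->L->E->refl->H->L'->B->R'->F->plug->F
Char 5 ('G'): step: R->5, L=4; G->plug->D->R->B->L->H->refl->E->L'->D->R'->G->plug->D
Char 6 ('D'): step: R->6, L=4; D->plug->G->R->E->L->A->refl->B->L'->H->R'->D->plug->G
Char 7 ('H'): step: R->7, L=4; H->plug->A->R->E->L->A->refl->B->L'->H->R'->B->plug->B
Char 8 ('B'): step: R->0, L->5 (L advanced); B->plug->B->R->F->L->E->refl->H->L'->D->R'->H->plug->A
Char 9 ('H'): step: R->1, L=5; H->plug->A->R->E->L->C->refl->G->L'->A->R'->F->plug->F
Char 10 ('C'): step: R->2, L=5; C->plug->C->R->A->L->G->refl->C->L'->E->R'->G->plug->D
Char 11 ('F'): step: R->3, L=5; F->plug->F->R->D->L->H->refl->E->L'->F->R'->A->plug->H
Final: ciphertext=AAGFDGBAFDH, RIGHT=3, LEFT=5

Answer: AAGFDGBAFDH 3 5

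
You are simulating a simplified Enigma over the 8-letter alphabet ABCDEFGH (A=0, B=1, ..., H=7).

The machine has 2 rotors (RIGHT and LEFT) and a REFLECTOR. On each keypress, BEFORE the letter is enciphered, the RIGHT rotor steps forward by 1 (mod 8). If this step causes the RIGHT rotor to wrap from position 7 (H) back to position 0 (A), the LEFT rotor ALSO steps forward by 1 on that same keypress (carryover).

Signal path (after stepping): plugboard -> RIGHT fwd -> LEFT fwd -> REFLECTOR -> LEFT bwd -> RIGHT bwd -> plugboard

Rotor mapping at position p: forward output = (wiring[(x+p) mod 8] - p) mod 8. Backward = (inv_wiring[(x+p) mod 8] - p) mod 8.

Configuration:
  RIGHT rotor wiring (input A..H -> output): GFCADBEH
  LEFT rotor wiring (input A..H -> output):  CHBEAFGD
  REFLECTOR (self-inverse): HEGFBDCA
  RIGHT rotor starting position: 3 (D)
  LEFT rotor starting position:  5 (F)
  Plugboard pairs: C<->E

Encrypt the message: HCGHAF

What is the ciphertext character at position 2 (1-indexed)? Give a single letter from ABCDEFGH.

Char 1 ('H'): step: R->4, L=5; H->plug->H->R->E->L->C->refl->G->L'->C->R'->E->plug->C
Char 2 ('C'): step: R->5, L=5; C->plug->E->R->A->L->A->refl->H->L'->G->R'->H->plug->H

H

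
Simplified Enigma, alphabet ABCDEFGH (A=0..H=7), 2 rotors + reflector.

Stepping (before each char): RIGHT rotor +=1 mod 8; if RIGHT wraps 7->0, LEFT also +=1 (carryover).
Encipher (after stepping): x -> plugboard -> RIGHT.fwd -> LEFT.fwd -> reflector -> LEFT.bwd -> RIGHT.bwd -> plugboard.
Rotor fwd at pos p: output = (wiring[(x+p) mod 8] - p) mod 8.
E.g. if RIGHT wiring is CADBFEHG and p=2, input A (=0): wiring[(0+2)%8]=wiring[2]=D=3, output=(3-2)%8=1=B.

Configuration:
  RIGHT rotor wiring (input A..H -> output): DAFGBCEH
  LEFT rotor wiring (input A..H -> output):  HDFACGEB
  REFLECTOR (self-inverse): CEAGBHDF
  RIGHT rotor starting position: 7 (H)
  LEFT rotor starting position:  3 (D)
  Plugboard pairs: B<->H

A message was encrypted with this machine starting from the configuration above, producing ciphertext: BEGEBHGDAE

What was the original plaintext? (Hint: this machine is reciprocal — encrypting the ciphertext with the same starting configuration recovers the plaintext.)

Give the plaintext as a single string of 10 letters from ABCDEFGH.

Char 1 ('B'): step: R->0, L->4 (L advanced); B->plug->H->R->H->L->E->refl->B->L'->G->R'->D->plug->D
Char 2 ('E'): step: R->1, L=4; E->plug->E->R->B->L->C->refl->A->L'->C->R'->H->plug->B
Char 3 ('G'): step: R->2, L=4; G->plug->G->R->B->L->C->refl->A->L'->C->R'->E->plug->E
Char 4 ('E'): step: R->3, L=4; E->plug->E->R->E->L->D->refl->G->L'->A->R'->F->plug->F
Char 5 ('B'): step: R->4, L=4; B->plug->H->R->C->L->A->refl->C->L'->B->R'->G->plug->G
Char 6 ('H'): step: R->5, L=4; H->plug->B->R->H->L->E->refl->B->L'->G->R'->D->plug->D
Char 7 ('G'): step: R->6, L=4; G->plug->G->R->D->L->F->refl->H->L'->F->R'->C->plug->C
Char 8 ('D'): step: R->7, L=4; D->plug->D->R->G->L->B->refl->E->L'->H->R'->E->plug->E
Char 9 ('A'): step: R->0, L->5 (L advanced); A->plug->A->R->D->L->C->refl->A->L'->F->R'->C->plug->C
Char 10 ('E'): step: R->1, L=5; E->plug->E->R->B->L->H->refl->F->L'->H->R'->A->plug->A

Answer: DBEFGDCECA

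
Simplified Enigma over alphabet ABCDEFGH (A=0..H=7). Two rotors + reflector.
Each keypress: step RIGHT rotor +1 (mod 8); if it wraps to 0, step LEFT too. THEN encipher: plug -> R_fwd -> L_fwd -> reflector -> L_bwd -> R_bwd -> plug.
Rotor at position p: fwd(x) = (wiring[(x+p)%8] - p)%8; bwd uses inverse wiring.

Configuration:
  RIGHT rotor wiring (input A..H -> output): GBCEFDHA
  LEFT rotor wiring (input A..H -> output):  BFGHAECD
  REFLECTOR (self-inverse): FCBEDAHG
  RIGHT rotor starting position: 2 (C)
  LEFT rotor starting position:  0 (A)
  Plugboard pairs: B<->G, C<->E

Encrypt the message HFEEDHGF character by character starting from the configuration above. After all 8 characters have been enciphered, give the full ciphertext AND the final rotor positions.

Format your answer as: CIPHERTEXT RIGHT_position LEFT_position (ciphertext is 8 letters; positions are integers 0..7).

Answer: CGGFEDBC 2 1

Derivation:
Char 1 ('H'): step: R->3, L=0; H->plug->H->R->H->L->D->refl->E->L'->F->R'->E->plug->C
Char 2 ('F'): step: R->4, L=0; F->plug->F->R->F->L->E->refl->D->L'->H->R'->B->plug->G
Char 3 ('E'): step: R->5, L=0; E->plug->C->R->D->L->H->refl->G->L'->C->R'->B->plug->G
Char 4 ('E'): step: R->6, L=0; E->plug->C->R->A->L->B->refl->C->L'->G->R'->F->plug->F
Char 5 ('D'): step: R->7, L=0; D->plug->D->R->D->L->H->refl->G->L'->C->R'->C->plug->E
Char 6 ('H'): step: R->0, L->1 (L advanced); H->plug->H->R->A->L->E->refl->D->L'->E->R'->D->plug->D
Char 7 ('G'): step: R->1, L=1; G->plug->B->R->B->L->F->refl->A->L'->H->R'->G->plug->B
Char 8 ('F'): step: R->2, L=1; F->plug->F->R->G->L->C->refl->B->L'->F->R'->E->plug->C
Final: ciphertext=CGGFEDBC, RIGHT=2, LEFT=1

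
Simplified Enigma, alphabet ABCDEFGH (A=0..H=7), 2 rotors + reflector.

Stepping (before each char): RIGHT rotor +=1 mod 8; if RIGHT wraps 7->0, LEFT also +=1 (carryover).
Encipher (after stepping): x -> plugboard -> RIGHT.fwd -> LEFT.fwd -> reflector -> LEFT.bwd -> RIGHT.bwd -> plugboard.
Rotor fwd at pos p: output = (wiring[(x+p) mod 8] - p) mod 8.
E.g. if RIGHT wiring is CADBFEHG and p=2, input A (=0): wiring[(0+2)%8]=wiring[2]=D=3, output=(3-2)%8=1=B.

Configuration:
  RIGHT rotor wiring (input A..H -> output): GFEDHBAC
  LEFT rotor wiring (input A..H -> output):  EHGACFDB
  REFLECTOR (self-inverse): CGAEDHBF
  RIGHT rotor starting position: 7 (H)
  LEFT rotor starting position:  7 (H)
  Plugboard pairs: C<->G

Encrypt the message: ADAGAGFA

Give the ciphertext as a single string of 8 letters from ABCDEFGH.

Char 1 ('A'): step: R->0, L->0 (L advanced); A->plug->A->R->G->L->D->refl->E->L'->A->R'->G->plug->C
Char 2 ('D'): step: R->1, L=0; D->plug->D->R->G->L->D->refl->E->L'->A->R'->E->plug->E
Char 3 ('A'): step: R->2, L=0; A->plug->A->R->C->L->G->refl->B->L'->H->R'->D->plug->D
Char 4 ('G'): step: R->3, L=0; G->plug->C->R->G->L->D->refl->E->L'->A->R'->A->plug->A
Char 5 ('A'): step: R->4, L=0; A->plug->A->R->D->L->A->refl->C->L'->E->R'->C->plug->G
Char 6 ('G'): step: R->5, L=0; G->plug->C->R->F->L->F->refl->H->L'->B->R'->D->plug->D
Char 7 ('F'): step: R->6, L=0; F->plug->F->R->F->L->F->refl->H->L'->B->R'->G->plug->C
Char 8 ('A'): step: R->7, L=0; A->plug->A->R->D->L->A->refl->C->L'->E->R'->E->plug->E

Answer: CEDAGDCE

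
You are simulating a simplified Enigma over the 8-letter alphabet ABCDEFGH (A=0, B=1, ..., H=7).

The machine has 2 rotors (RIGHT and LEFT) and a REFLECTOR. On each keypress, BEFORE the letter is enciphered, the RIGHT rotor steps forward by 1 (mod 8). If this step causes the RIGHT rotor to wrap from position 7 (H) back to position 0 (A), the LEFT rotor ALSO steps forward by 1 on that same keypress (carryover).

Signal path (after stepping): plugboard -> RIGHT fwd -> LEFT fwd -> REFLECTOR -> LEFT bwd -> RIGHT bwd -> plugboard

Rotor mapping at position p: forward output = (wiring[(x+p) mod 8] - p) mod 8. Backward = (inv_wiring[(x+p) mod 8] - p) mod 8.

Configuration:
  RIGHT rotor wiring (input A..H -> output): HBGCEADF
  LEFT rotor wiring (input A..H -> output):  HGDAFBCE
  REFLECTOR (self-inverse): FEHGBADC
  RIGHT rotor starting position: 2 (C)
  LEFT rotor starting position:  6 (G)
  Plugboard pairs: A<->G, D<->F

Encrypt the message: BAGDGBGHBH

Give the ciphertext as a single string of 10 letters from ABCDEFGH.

Char 1 ('B'): step: R->3, L=6; B->plug->B->R->B->L->G->refl->D->L'->H->R'->A->plug->G
Char 2 ('A'): step: R->4, L=6; A->plug->G->R->C->L->B->refl->E->L'->A->R'->A->plug->G
Char 3 ('G'): step: R->5, L=6; G->plug->A->R->D->L->A->refl->F->L'->E->R'->E->plug->E
Char 4 ('D'): step: R->6, L=6; D->plug->F->R->E->L->F->refl->A->L'->D->R'->D->plug->F
Char 5 ('G'): step: R->7, L=6; G->plug->A->R->G->L->H->refl->C->L'->F->R'->F->plug->D
Char 6 ('B'): step: R->0, L->7 (L advanced); B->plug->B->R->B->L->A->refl->F->L'->A->R'->F->plug->D
Char 7 ('G'): step: R->1, L=7; G->plug->A->R->A->L->F->refl->A->L'->B->R'->C->plug->C
Char 8 ('H'): step: R->2, L=7; H->plug->H->R->H->L->D->refl->G->L'->F->R'->G->plug->A
Char 9 ('B'): step: R->3, L=7; B->plug->B->R->B->L->A->refl->F->L'->A->R'->D->plug->F
Char 10 ('H'): step: R->4, L=7; H->plug->H->R->G->L->C->refl->H->L'->C->R'->G->plug->A

Answer: GGEFDDCAFA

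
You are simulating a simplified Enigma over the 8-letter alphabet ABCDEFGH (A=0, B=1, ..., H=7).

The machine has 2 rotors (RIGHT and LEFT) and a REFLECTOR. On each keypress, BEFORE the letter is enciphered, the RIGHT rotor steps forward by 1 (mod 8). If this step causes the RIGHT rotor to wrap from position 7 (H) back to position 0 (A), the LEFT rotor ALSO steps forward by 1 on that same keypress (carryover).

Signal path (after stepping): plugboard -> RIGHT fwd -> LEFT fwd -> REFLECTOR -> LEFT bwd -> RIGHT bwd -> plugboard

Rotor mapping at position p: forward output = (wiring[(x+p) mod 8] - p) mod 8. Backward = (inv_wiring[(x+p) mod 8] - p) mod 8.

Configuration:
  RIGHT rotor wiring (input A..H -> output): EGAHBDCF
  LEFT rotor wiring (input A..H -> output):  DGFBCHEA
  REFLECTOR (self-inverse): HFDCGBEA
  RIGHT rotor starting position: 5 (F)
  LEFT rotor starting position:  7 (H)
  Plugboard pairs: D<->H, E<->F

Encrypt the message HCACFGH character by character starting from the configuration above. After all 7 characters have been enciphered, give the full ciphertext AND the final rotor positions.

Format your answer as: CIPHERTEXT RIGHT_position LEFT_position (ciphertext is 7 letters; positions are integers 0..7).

Char 1 ('H'): step: R->6, L=7; H->plug->D->R->A->L->B->refl->F->L'->H->R'->B->plug->B
Char 2 ('C'): step: R->7, L=7; C->plug->C->R->H->L->F->refl->B->L'->A->R'->E->plug->F
Char 3 ('A'): step: R->0, L->0 (L advanced); A->plug->A->R->E->L->C->refl->D->L'->A->R'->C->plug->C
Char 4 ('C'): step: R->1, L=0; C->plug->C->R->G->L->E->refl->G->L'->B->R'->F->plug->E
Char 5 ('F'): step: R->2, L=0; F->plug->E->R->A->L->D->refl->C->L'->E->R'->H->plug->D
Char 6 ('G'): step: R->3, L=0; G->plug->G->R->D->L->B->refl->F->L'->C->R'->E->plug->F
Char 7 ('H'): step: R->4, L=0; H->plug->D->R->B->L->G->refl->E->L'->G->R'->C->plug->C
Final: ciphertext=BFCEDFC, RIGHT=4, LEFT=0

Answer: BFCEDFC 4 0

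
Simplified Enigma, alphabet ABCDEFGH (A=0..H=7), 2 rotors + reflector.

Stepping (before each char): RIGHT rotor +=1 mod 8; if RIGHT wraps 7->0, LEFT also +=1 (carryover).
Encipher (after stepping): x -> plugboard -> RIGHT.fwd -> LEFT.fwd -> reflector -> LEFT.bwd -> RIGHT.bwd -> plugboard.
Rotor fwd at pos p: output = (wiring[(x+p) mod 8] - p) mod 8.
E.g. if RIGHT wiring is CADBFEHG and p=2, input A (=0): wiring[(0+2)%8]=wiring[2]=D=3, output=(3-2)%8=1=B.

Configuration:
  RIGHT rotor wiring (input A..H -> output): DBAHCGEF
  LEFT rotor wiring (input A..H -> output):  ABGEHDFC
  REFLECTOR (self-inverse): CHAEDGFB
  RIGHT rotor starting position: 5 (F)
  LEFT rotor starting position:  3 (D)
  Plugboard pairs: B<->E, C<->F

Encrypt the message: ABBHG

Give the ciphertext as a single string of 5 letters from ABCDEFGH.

Answer: FEEDB

Derivation:
Char 1 ('A'): step: R->6, L=3; A->plug->A->R->G->L->G->refl->F->L'->F->R'->C->plug->F
Char 2 ('B'): step: R->7, L=3; B->plug->E->R->A->L->B->refl->H->L'->E->R'->B->plug->E
Char 3 ('B'): step: R->0, L->4 (L advanced); B->plug->E->R->C->L->B->refl->H->L'->B->R'->B->plug->E
Char 4 ('H'): step: R->1, L=4; H->plug->H->R->C->L->B->refl->H->L'->B->R'->D->plug->D
Char 5 ('G'): step: R->2, L=4; G->plug->G->R->B->L->H->refl->B->L'->C->R'->E->plug->B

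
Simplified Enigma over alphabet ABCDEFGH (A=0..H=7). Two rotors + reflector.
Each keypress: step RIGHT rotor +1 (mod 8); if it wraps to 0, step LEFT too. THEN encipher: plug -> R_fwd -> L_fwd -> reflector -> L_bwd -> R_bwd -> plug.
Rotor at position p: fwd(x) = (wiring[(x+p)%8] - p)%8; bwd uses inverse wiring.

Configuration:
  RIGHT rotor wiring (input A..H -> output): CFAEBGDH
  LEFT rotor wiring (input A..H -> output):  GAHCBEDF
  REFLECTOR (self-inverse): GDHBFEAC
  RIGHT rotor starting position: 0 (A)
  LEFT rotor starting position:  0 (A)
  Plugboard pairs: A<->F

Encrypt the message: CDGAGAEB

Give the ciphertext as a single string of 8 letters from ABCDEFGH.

Answer: AFCHDCGC

Derivation:
Char 1 ('C'): step: R->1, L=0; C->plug->C->R->D->L->C->refl->H->L'->C->R'->F->plug->A
Char 2 ('D'): step: R->2, L=0; D->plug->D->R->E->L->B->refl->D->L'->G->R'->A->plug->F
Char 3 ('G'): step: R->3, L=0; G->plug->G->R->C->L->H->refl->C->L'->D->R'->C->plug->C
Char 4 ('A'): step: R->4, L=0; A->plug->F->R->B->L->A->refl->G->L'->A->R'->H->plug->H
Char 5 ('G'): step: R->5, L=0; G->plug->G->R->H->L->F->refl->E->L'->F->R'->D->plug->D
Char 6 ('A'): step: R->6, L=0; A->plug->F->R->G->L->D->refl->B->L'->E->R'->C->plug->C
Char 7 ('E'): step: R->7, L=0; E->plug->E->R->F->L->E->refl->F->L'->H->R'->G->plug->G
Char 8 ('B'): step: R->0, L->1 (L advanced); B->plug->B->R->F->L->C->refl->H->L'->A->R'->C->plug->C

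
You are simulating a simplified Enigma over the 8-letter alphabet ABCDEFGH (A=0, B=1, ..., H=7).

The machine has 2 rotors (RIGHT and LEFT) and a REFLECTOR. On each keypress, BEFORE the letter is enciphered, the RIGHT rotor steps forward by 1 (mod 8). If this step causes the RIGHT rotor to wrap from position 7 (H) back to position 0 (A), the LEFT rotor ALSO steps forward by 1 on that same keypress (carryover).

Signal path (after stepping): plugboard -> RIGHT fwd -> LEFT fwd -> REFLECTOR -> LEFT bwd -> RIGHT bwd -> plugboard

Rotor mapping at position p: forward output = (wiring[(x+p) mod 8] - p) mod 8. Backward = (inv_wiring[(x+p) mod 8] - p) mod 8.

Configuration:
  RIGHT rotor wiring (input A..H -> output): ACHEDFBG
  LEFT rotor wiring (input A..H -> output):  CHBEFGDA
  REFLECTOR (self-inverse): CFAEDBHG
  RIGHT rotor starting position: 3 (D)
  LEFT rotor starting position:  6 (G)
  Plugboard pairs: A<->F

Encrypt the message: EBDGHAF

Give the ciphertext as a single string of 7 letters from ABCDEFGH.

Answer: DACEAEG

Derivation:
Char 1 ('E'): step: R->4, L=6; E->plug->E->R->E->L->D->refl->E->L'->C->R'->D->plug->D
Char 2 ('B'): step: R->5, L=6; B->plug->B->R->E->L->D->refl->E->L'->C->R'->F->plug->A
Char 3 ('D'): step: R->6, L=6; D->plug->D->R->E->L->D->refl->E->L'->C->R'->C->plug->C
Char 4 ('G'): step: R->7, L=6; G->plug->G->R->G->L->H->refl->G->L'->F->R'->E->plug->E
Char 5 ('H'): step: R->0, L->7 (L advanced); H->plug->H->R->G->L->H->refl->G->L'->F->R'->F->plug->A
Char 6 ('A'): step: R->1, L=7; A->plug->F->R->A->L->B->refl->F->L'->E->R'->E->plug->E
Char 7 ('F'): step: R->2, L=7; F->plug->A->R->F->L->G->refl->H->L'->G->R'->G->plug->G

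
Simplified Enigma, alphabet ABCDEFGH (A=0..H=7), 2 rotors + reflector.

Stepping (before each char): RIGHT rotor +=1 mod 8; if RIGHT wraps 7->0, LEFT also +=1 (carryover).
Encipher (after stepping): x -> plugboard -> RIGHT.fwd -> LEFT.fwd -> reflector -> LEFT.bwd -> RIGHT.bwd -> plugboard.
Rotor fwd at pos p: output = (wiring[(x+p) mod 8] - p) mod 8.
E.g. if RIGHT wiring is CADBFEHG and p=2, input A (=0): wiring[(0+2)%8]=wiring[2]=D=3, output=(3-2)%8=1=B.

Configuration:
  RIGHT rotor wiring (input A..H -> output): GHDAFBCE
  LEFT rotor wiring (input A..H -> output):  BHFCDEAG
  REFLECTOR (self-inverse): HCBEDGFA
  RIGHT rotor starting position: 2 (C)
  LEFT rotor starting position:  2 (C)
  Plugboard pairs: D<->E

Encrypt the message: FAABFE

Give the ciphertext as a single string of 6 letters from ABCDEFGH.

Char 1 ('F'): step: R->3, L=2; F->plug->F->R->D->L->C->refl->B->L'->C->R'->B->plug->B
Char 2 ('A'): step: R->4, L=2; A->plug->A->R->B->L->A->refl->H->L'->G->R'->C->plug->C
Char 3 ('A'): step: R->5, L=2; A->plug->A->R->E->L->G->refl->F->L'->H->R'->C->plug->C
Char 4 ('B'): step: R->6, L=2; B->plug->B->R->G->L->H->refl->A->L'->B->R'->D->plug->E
Char 5 ('F'): step: R->7, L=2; F->plug->F->R->G->L->H->refl->A->L'->B->R'->E->plug->D
Char 6 ('E'): step: R->0, L->3 (L advanced); E->plug->D->R->A->L->H->refl->A->L'->B->R'->F->plug->F

Answer: BCCEDF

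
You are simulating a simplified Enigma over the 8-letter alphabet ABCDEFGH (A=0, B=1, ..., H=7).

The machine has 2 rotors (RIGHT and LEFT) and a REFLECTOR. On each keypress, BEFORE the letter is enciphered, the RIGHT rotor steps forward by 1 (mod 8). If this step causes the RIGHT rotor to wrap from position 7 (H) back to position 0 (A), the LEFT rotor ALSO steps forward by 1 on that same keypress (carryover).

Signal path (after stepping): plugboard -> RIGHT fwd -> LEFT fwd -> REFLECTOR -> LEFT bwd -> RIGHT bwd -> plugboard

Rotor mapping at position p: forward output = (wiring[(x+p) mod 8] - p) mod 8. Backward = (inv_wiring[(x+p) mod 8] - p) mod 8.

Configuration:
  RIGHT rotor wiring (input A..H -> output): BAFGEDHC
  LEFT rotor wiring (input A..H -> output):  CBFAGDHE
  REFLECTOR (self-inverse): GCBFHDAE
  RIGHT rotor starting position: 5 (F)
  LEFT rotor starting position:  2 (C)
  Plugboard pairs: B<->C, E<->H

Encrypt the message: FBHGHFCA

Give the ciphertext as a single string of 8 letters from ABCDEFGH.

Answer: CDGEAEFC

Derivation:
Char 1 ('F'): step: R->6, L=2; F->plug->F->R->A->L->D->refl->F->L'->E->R'->B->plug->C
Char 2 ('B'): step: R->7, L=2; B->plug->C->R->B->L->G->refl->A->L'->G->R'->D->plug->D
Char 3 ('H'): step: R->0, L->3 (L advanced); H->plug->E->R->E->L->B->refl->C->L'->H->R'->G->plug->G
Char 4 ('G'): step: R->1, L=3; G->plug->G->R->B->L->D->refl->F->L'->A->R'->H->plug->E
Char 5 ('H'): step: R->2, L=3; H->plug->E->R->F->L->H->refl->E->L'->D->R'->A->plug->A
Char 6 ('F'): step: R->3, L=3; F->plug->F->R->G->L->G->refl->A->L'->C->R'->H->plug->E
Char 7 ('C'): step: R->4, L=3; C->plug->B->R->H->L->C->refl->B->L'->E->R'->F->plug->F
Char 8 ('A'): step: R->5, L=3; A->plug->A->R->G->L->G->refl->A->L'->C->R'->B->plug->C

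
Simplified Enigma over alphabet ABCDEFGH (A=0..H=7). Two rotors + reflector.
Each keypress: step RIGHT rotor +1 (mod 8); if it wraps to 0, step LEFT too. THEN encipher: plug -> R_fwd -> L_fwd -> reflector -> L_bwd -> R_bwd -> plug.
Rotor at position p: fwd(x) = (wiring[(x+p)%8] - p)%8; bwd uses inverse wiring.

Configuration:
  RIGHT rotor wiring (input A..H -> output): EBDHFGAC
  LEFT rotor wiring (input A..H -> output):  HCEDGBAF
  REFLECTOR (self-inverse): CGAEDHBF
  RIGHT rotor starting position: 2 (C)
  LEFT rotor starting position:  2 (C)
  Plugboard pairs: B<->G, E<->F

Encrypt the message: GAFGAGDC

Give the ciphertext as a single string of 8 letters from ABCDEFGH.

Answer: DCAEEFAF

Derivation:
Char 1 ('G'): step: R->3, L=2; G->plug->B->R->C->L->E->refl->D->L'->F->R'->D->plug->D
Char 2 ('A'): step: R->4, L=2; A->plug->A->R->B->L->B->refl->G->L'->E->R'->C->plug->C
Char 3 ('F'): step: R->5, L=2; F->plug->E->R->E->L->G->refl->B->L'->B->R'->A->plug->A
Char 4 ('G'): step: R->6, L=2; G->plug->B->R->E->L->G->refl->B->L'->B->R'->F->plug->E
Char 5 ('A'): step: R->7, L=2; A->plug->A->R->D->L->H->refl->F->L'->G->R'->F->plug->E
Char 6 ('G'): step: R->0, L->3 (L advanced); G->plug->B->R->B->L->D->refl->E->L'->F->R'->E->plug->F
Char 7 ('D'): step: R->1, L=3; D->plug->D->R->E->L->C->refl->A->L'->A->R'->A->plug->A
Char 8 ('C'): step: R->2, L=3; C->plug->C->R->D->L->F->refl->H->L'->G->R'->E->plug->F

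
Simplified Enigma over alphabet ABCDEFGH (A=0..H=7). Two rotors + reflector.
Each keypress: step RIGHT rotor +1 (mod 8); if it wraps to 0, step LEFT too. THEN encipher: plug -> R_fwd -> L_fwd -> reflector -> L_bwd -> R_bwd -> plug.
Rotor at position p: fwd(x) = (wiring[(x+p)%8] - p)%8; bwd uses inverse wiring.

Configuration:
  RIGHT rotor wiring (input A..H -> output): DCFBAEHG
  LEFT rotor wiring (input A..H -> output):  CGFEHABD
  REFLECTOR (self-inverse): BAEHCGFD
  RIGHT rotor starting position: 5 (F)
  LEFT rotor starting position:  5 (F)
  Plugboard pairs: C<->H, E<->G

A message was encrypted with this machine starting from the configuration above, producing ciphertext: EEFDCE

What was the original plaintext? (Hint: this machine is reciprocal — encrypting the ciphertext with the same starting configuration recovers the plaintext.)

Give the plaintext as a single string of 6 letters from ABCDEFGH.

Answer: FBGCFC

Derivation:
Char 1 ('E'): step: R->6, L=5; E->plug->G->R->C->L->G->refl->F->L'->D->R'->F->plug->F
Char 2 ('E'): step: R->7, L=5; E->plug->G->R->F->L->A->refl->B->L'->E->R'->B->plug->B
Char 3 ('F'): step: R->0, L->6 (L advanced); F->plug->F->R->E->L->H->refl->D->L'->A->R'->E->plug->G
Char 4 ('D'): step: R->1, L=6; D->plug->D->R->H->L->C->refl->E->L'->C->R'->H->plug->C
Char 5 ('C'): step: R->2, L=6; C->plug->H->R->A->L->D->refl->H->L'->E->R'->F->plug->F
Char 6 ('E'): step: R->3, L=6; E->plug->G->R->H->L->C->refl->E->L'->C->R'->H->plug->C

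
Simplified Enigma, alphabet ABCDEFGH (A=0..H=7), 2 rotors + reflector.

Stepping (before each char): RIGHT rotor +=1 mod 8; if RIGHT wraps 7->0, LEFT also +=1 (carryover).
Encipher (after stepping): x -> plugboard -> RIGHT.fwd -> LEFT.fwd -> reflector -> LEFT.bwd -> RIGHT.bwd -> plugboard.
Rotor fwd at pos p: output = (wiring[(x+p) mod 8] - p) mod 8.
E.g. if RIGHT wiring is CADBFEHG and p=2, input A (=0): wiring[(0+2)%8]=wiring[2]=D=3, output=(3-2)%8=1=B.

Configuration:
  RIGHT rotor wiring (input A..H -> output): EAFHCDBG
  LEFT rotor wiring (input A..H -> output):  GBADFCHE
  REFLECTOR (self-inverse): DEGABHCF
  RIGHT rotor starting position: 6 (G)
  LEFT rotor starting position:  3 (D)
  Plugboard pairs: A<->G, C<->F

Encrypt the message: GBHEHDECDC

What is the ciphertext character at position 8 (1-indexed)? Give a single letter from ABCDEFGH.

Char 1 ('G'): step: R->7, L=3; G->plug->A->R->H->L->F->refl->H->L'->C->R'->H->plug->H
Char 2 ('B'): step: R->0, L->4 (L advanced); B->plug->B->R->A->L->B->refl->E->L'->G->R'->H->plug->H
Char 3 ('H'): step: R->1, L=4; H->plug->H->R->D->L->A->refl->D->L'->C->R'->E->plug->E
Char 4 ('E'): step: R->2, L=4; E->plug->E->R->H->L->H->refl->F->L'->F->R'->B->plug->B
Char 5 ('H'): step: R->3, L=4; H->plug->H->R->C->L->D->refl->A->L'->D->R'->E->plug->E
Char 6 ('D'): step: R->4, L=4; D->plug->D->R->C->L->D->refl->A->L'->D->R'->H->plug->H
Char 7 ('E'): step: R->5, L=4; E->plug->E->R->D->L->A->refl->D->L'->C->R'->G->plug->A
Char 8 ('C'): step: R->6, L=4; C->plug->F->R->B->L->G->refl->C->L'->E->R'->G->plug->A

A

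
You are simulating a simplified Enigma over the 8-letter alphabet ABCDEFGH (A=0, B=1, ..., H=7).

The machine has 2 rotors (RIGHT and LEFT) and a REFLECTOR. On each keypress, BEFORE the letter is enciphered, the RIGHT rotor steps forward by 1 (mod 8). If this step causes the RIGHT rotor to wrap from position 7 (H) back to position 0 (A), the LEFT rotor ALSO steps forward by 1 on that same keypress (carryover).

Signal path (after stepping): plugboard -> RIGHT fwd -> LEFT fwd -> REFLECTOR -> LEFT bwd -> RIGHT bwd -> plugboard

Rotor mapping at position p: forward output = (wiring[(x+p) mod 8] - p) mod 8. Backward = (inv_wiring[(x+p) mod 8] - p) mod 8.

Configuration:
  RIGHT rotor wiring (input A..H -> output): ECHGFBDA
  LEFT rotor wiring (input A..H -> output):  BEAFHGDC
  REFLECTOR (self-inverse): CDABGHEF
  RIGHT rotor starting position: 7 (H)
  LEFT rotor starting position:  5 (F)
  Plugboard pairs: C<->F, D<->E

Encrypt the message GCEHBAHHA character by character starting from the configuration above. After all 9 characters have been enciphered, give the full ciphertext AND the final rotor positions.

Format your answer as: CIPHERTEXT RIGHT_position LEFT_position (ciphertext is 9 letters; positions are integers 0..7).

Answer: CBBGDEDDF 0 7

Derivation:
Char 1 ('G'): step: R->0, L->6 (L advanced); G->plug->G->R->D->L->G->refl->E->L'->B->R'->F->plug->C
Char 2 ('C'): step: R->1, L=6; C->plug->F->R->C->L->D->refl->B->L'->G->R'->B->plug->B
Char 3 ('E'): step: R->2, L=6; E->plug->D->R->H->L->A->refl->C->L'->E->R'->B->plug->B
Char 4 ('H'): step: R->3, L=6; H->plug->H->R->E->L->C->refl->A->L'->H->R'->G->plug->G
Char 5 ('B'): step: R->4, L=6; B->plug->B->R->F->L->H->refl->F->L'->A->R'->E->plug->D
Char 6 ('A'): step: R->5, L=6; A->plug->A->R->E->L->C->refl->A->L'->H->R'->D->plug->E
Char 7 ('H'): step: R->6, L=6; H->plug->H->R->D->L->G->refl->E->L'->B->R'->E->plug->D
Char 8 ('H'): step: R->7, L=6; H->plug->H->R->E->L->C->refl->A->L'->H->R'->E->plug->D
Char 9 ('A'): step: R->0, L->7 (L advanced); A->plug->A->R->E->L->G->refl->E->L'->H->R'->C->plug->F
Final: ciphertext=CBBGDEDDF, RIGHT=0, LEFT=7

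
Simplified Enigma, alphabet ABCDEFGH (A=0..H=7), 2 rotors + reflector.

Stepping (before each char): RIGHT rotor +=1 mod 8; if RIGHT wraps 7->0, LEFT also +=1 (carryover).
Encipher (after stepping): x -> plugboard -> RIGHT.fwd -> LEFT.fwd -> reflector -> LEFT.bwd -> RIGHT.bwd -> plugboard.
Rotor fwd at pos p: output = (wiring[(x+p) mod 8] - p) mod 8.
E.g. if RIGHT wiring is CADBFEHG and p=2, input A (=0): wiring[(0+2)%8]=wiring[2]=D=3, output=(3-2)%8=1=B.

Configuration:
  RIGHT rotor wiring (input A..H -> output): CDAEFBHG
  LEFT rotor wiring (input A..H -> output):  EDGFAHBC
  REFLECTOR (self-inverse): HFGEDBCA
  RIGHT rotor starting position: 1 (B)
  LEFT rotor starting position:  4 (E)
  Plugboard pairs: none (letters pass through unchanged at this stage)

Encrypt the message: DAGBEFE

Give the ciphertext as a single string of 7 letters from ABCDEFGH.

Char 1 ('D'): step: R->2, L=4; D->plug->D->R->H->L->B->refl->F->L'->C->R'->B->plug->B
Char 2 ('A'): step: R->3, L=4; A->plug->A->R->B->L->D->refl->E->L'->A->R'->G->plug->G
Char 3 ('G'): step: R->4, L=4; G->plug->G->R->E->L->A->refl->H->L'->F->R'->B->plug->B
Char 4 ('B'): step: R->5, L=4; B->plug->B->R->C->L->F->refl->B->L'->H->R'->G->plug->G
Char 5 ('E'): step: R->6, L=4; E->plug->E->R->C->L->F->refl->B->L'->H->R'->G->plug->G
Char 6 ('F'): step: R->7, L=4; F->plug->F->R->G->L->C->refl->G->L'->D->R'->B->plug->B
Char 7 ('E'): step: R->0, L->5 (L advanced); E->plug->E->R->F->L->B->refl->F->L'->C->R'->A->plug->A

Answer: BGBGGBA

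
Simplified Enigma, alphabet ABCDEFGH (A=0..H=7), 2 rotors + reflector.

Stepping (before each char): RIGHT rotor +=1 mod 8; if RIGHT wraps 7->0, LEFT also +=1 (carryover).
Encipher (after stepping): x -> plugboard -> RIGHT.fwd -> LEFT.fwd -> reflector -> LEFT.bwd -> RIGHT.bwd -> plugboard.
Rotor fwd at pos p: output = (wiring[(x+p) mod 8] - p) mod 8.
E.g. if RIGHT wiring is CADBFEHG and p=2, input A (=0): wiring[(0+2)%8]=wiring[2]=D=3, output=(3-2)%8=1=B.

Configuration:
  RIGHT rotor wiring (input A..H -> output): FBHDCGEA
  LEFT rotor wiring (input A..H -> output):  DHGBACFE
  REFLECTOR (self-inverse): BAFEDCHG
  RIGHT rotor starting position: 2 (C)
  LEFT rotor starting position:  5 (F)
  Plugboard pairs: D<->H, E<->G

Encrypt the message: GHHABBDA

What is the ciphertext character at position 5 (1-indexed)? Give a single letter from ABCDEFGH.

Char 1 ('G'): step: R->3, L=5; G->plug->E->R->F->L->B->refl->A->L'->B->R'->D->plug->H
Char 2 ('H'): step: R->4, L=5; H->plug->D->R->E->L->C->refl->F->L'->A->R'->C->plug->C
Char 3 ('H'): step: R->5, L=5; H->plug->D->R->A->L->F->refl->C->L'->E->R'->E->plug->G
Char 4 ('A'): step: R->6, L=5; A->plug->A->R->G->L->E->refl->D->L'->H->R'->C->plug->C
Char 5 ('B'): step: R->7, L=5; B->plug->B->R->G->L->E->refl->D->L'->H->R'->G->plug->E

E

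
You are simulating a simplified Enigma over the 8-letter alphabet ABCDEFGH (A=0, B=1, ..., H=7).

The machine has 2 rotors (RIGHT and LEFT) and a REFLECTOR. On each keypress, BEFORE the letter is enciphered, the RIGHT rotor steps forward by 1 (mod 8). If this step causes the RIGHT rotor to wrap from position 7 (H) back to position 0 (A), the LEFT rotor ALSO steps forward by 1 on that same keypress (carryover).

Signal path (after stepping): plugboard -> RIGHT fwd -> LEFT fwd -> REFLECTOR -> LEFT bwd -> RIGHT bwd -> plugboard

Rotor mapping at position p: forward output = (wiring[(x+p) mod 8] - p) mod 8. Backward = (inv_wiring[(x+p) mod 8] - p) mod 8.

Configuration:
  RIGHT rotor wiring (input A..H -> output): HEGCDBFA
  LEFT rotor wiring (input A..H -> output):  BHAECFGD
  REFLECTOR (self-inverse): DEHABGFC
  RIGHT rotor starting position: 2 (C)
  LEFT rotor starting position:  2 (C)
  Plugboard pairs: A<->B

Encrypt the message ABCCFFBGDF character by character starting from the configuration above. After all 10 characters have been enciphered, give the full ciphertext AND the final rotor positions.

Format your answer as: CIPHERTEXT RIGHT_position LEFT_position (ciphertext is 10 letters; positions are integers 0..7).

Answer: BFDDCDFDGH 4 3

Derivation:
Char 1 ('A'): step: R->3, L=2; A->plug->B->R->A->L->G->refl->F->L'->H->R'->A->plug->B
Char 2 ('B'): step: R->4, L=2; B->plug->A->R->H->L->F->refl->G->L'->A->R'->F->plug->F
Char 3 ('C'): step: R->5, L=2; C->plug->C->R->D->L->D->refl->A->L'->C->R'->D->plug->D
Char 4 ('C'): step: R->6, L=2; C->plug->C->R->B->L->C->refl->H->L'->G->R'->D->plug->D
Char 5 ('F'): step: R->7, L=2; F->plug->F->R->E->L->E->refl->B->L'->F->R'->C->plug->C
Char 6 ('F'): step: R->0, L->3 (L advanced); F->plug->F->R->B->L->H->refl->C->L'->C->R'->D->plug->D
Char 7 ('B'): step: R->1, L=3; B->plug->A->R->D->L->D->refl->A->L'->E->R'->F->plug->F
Char 8 ('G'): step: R->2, L=3; G->plug->G->R->F->L->G->refl->F->L'->H->R'->D->plug->D
Char 9 ('D'): step: R->3, L=3; D->plug->D->R->C->L->C->refl->H->L'->B->R'->G->plug->G
Char 10 ('F'): step: R->4, L=3; F->plug->F->R->A->L->B->refl->E->L'->G->R'->H->plug->H
Final: ciphertext=BFDDCDFDGH, RIGHT=4, LEFT=3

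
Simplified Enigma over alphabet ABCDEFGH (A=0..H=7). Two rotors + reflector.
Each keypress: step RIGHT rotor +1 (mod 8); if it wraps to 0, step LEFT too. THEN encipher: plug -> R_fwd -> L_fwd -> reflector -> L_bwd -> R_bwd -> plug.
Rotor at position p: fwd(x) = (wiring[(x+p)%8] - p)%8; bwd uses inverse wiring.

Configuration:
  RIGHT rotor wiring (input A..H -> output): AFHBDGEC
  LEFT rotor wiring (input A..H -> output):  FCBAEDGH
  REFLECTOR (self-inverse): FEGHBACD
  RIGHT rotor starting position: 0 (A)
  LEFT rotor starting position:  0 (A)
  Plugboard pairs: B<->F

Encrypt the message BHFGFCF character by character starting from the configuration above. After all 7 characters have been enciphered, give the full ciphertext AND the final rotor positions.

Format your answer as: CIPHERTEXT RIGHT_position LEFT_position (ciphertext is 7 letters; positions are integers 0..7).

Char 1 ('B'): step: R->1, L=0; B->plug->F->R->D->L->A->refl->F->L'->A->R'->C->plug->C
Char 2 ('H'): step: R->2, L=0; H->plug->H->R->D->L->A->refl->F->L'->A->R'->F->plug->B
Char 3 ('F'): step: R->3, L=0; F->plug->B->R->A->L->F->refl->A->L'->D->R'->C->plug->C
Char 4 ('G'): step: R->4, L=0; G->plug->G->R->D->L->A->refl->F->L'->A->R'->C->plug->C
Char 5 ('F'): step: R->5, L=0; F->plug->B->R->H->L->H->refl->D->L'->F->R'->C->plug->C
Char 6 ('C'): step: R->6, L=0; C->plug->C->R->C->L->B->refl->E->L'->E->R'->B->plug->F
Char 7 ('F'): step: R->7, L=0; F->plug->B->R->B->L->C->refl->G->L'->G->R'->C->plug->C
Final: ciphertext=CBCCCFC, RIGHT=7, LEFT=0

Answer: CBCCCFC 7 0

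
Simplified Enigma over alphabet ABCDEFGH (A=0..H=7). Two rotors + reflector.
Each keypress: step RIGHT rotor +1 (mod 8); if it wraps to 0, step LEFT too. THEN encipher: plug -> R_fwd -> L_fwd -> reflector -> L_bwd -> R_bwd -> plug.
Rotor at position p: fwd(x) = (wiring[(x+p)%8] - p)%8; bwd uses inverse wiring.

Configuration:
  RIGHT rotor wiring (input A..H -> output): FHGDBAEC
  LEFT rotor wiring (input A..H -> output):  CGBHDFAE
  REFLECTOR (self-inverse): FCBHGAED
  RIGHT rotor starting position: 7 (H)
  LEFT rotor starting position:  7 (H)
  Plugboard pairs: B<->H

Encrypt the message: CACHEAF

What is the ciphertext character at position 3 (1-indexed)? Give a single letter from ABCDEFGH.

Char 1 ('C'): step: R->0, L->0 (L advanced); C->plug->C->R->G->L->A->refl->F->L'->F->R'->A->plug->A
Char 2 ('A'): step: R->1, L=0; A->plug->A->R->G->L->A->refl->F->L'->F->R'->B->plug->H
Char 3 ('C'): step: R->2, L=0; C->plug->C->R->H->L->E->refl->G->L'->B->R'->B->plug->H

H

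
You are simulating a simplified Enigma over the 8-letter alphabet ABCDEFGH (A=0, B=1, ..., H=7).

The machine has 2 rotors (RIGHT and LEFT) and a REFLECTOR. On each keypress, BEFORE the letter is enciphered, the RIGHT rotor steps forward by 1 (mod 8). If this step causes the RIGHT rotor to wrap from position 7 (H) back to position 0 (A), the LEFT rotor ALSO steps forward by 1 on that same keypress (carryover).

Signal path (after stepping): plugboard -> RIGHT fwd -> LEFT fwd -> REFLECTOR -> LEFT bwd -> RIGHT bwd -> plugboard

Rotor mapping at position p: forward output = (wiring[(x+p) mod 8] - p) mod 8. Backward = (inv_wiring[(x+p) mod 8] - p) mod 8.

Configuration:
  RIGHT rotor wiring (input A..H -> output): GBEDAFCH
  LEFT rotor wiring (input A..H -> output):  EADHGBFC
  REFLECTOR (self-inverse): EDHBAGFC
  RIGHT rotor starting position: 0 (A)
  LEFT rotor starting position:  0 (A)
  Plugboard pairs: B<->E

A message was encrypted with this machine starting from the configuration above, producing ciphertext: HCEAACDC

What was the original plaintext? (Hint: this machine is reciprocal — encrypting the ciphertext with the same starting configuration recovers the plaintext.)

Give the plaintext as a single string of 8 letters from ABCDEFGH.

Answer: CGCCDECF

Derivation:
Char 1 ('H'): step: R->1, L=0; H->plug->H->R->F->L->B->refl->D->L'->C->R'->C->plug->C
Char 2 ('C'): step: R->2, L=0; C->plug->C->R->G->L->F->refl->G->L'->E->R'->G->plug->G
Char 3 ('E'): step: R->3, L=0; E->plug->B->R->F->L->B->refl->D->L'->C->R'->C->plug->C
Char 4 ('A'): step: R->4, L=0; A->plug->A->R->E->L->G->refl->F->L'->G->R'->C->plug->C
Char 5 ('A'): step: R->5, L=0; A->plug->A->R->A->L->E->refl->A->L'->B->R'->D->plug->D
Char 6 ('C'): step: R->6, L=0; C->plug->C->R->A->L->E->refl->A->L'->B->R'->B->plug->E
Char 7 ('D'): step: R->7, L=0; D->plug->D->R->F->L->B->refl->D->L'->C->R'->C->plug->C
Char 8 ('C'): step: R->0, L->1 (L advanced); C->plug->C->R->E->L->A->refl->E->L'->F->R'->F->plug->F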